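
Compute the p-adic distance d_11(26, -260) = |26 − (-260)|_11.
d_11(26, -260) = 1/11

Step 1 — x − y = 26 − (-260) = 286. Step 2 — v_11(286) = 1 (factor: 286 = (11^1 · 26); the sign does not affect v_p). Step 3 — |x − y|_11 = 11^{-1} = 1/11.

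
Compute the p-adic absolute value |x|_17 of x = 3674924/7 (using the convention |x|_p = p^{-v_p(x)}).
|3674924/7|_17 = 1/83521

Step 1 — compute v_17(x) by factoring powers of 17 out of the numerator and denominator: v_17(3674924/7) = 4. Step 2 — apply |x|_p = p^{-v_p(x)} = 17^{-4} = 1/83521.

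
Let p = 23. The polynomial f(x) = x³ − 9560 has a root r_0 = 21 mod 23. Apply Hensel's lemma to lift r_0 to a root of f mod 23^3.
r_2 = 9083 (mod 12167)

Hensel: r_{i+1} = r_i − f(r_i)/f′(r_i) mod 23^{i+2}, where f′(x) = 3x². Iterate:
  r_0 = 21 (mod 23)
  r_1 = 90 (mod 529)
  r_2 = 9083 (mod 12167)
Final: r = 9083 with f(r) ≡ 0 mod 23^3.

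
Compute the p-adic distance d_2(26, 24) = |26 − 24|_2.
d_2(26, 24) = 1/2

Step 1 — x − y = 26 − 24 = 2. Step 2 — v_2(2) = 1 (factor: 2 = (2^1 · 1); the sign does not affect v_p). Step 3 — |x − y|_2 = 2^{-1} = 1/2.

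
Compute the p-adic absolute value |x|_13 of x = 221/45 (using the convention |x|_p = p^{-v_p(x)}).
|221/45|_13 = 1/13

Step 1 — compute v_13(x) by factoring powers of 13 out of the numerator and denominator: v_13(221/45) = 1. Step 2 — apply |x|_p = p^{-v_p(x)} = 13^{-1} = 1/13.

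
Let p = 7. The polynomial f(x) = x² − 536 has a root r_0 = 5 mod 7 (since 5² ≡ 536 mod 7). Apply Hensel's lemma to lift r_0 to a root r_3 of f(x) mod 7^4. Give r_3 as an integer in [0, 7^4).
r_3 = 1629 (mod 2401)

Hensel's recurrence: r_{i+1} = r_i − f(r_i)·(f′(r_i))^{-1} mod 7^{i+2}, with f′(x) = 2x. Iterate:
  r_0 = 5 (mod 7)
  r_1 = 12 (mod 49)
  r_2 = 257 (mod 343)
  r_3 = 1629 (mod 2401)
Final: r_3 = 1629, and one checks f(r_3) ≡ 0 mod 7^4.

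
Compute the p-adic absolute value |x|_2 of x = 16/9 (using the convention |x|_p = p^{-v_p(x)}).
|16/9|_2 = 1/16

Step 1 — compute v_2(x) by factoring powers of 2 out of the numerator and denominator: v_2(16/9) = 4. Step 2 — apply |x|_p = p^{-v_p(x)} = 2^{-4} = 1/16.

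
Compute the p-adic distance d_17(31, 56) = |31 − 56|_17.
d_17(31, 56) = 1

Step 1 — x − y = 31 − 56 = -25. Step 2 — v_17(-25) = 0 (factor: -25 = −(17^0 · 25); the sign does not affect v_p). Step 3 — |x − y|_17 = 17^{0} = 1.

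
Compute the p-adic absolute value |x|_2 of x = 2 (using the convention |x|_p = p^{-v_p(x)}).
|2|_2 = 1/2

Step 1 — compute v_2(x) by factoring powers of 2 out of the numerator and denominator: v_2(2) = 1. Step 2 — apply |x|_p = p^{-v_p(x)} = 2^{-1} = 1/2.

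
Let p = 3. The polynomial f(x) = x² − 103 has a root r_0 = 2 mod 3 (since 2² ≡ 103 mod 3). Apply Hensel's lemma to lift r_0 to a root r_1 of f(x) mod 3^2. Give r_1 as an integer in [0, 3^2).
r_1 = 2 (mod 9)

Hensel's recurrence: r_{i+1} = r_i − f(r_i)·(f′(r_i))^{-1} mod 3^{i+2}, with f′(x) = 2x. Iterate:
  r_0 = 2 (mod 3)
  r_1 = 2 (mod 9)
Final: r_1 = 2, and one checks f(r_1) ≡ 0 mod 3^2.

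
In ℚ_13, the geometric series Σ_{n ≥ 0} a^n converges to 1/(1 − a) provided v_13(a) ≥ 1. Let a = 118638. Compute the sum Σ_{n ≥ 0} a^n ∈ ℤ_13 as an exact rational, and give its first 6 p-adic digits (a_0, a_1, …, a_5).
Σ a^n = 1/(1 − a) = -1/118637;  first 6 digits = (1, 0, 0, 2, 4, 0)

v_13(a) = 3 ≥ 1, so the series converges in ℤ_13 to 1/(1 − a) = 1/(1 − 118638) = -1/118637. Expand this rational in ℤ_13: compute digits iteratively via d_i = x_i mod 13, x_{i+1} = (x_i − d_i)/13. The first 6 digits are (1, 0, 0, 2, 4, 0).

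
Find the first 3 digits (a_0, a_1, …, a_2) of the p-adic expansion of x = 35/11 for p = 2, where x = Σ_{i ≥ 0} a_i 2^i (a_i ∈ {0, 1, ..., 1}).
(a_0, …, a_2) = (1, 0, 0)

v_2(35/11) = 0 (numerator and denominator both coprime to 2), so x ∈ ℤ_2^×. Compute digits iteratively via a_i = x_i mod 2, x_{i+1} = (x_i − a_i)/2, with x_0 = x:
  x_0 = 35/11;  a_0 = 1;  x_1 = (x_0 − 1)/2 = 12/11
  x_1 = 12/11;  a_1 = 0;  x_2 = (x_1 − 0)/2 = 6/11
  x_2 = 6/11;  a_2 = 0;  x_3 = (x_2 − 0)/2 = 3/11
Digits: (1, 0, 0).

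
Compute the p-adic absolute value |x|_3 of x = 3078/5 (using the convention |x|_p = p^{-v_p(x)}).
|3078/5|_3 = 1/81

Step 1 — compute v_3(x) by factoring powers of 3 out of the numerator and denominator: v_3(3078/5) = 4. Step 2 — apply |x|_p = p^{-v_p(x)} = 3^{-4} = 1/81.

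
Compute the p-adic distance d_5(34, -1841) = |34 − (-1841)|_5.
d_5(34, -1841) = 1/625

Step 1 — x − y = 34 − (-1841) = 1875. Step 2 — v_5(1875) = 4 (factor: 1875 = (5^4 · 3); the sign does not affect v_p). Step 3 — |x − y|_5 = 5^{-4} = 1/625.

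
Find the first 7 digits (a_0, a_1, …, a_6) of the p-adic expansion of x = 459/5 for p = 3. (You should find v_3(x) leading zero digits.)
(a_0, …, a_6) = (0, 0, 0, 1, 2, 2, 1)

v_3(459/5) = 3, so a_0 = ... = a_2 = 0. Factor out: x = 3^3 · u with u = 17/5 a unit in ℤ_3. Expand u iteratively via a_{v+i} = u_i mod 3, u_{i+1} = (u_i − a_{v+i})/3:
  u_0 = 17/5;  a_3 = 1;  u_1 = (u_0 − 1)/3 = 4/5
  u_1 = 4/5;  a_4 = 2;  u_2 = (u_1 − 2)/3 = -2/5
  u_2 = -2/5;  a_5 = 2;  u_3 = (u_2 − 2)/3 = -4/5
  u_3 = -4/5;  a_6 = 1;  u_4 = (u_3 − 1)/3 = -3/5
Digits: (0, 0, 0, 1, 2, 2, 1).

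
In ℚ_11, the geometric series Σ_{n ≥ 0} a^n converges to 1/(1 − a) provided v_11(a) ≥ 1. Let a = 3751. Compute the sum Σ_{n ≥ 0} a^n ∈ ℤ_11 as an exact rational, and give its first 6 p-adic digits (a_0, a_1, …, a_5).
Σ a^n = 1/(1 − a) = -1/3750;  first 6 digits = (1, 0, 9, 2, 4, 10)

v_11(a) = 2 ≥ 1, so the series converges in ℤ_11 to 1/(1 − a) = 1/(1 − 3751) = -1/3750. Expand this rational in ℤ_11: compute digits iteratively via d_i = x_i mod 11, x_{i+1} = (x_i − d_i)/11. The first 6 digits are (1, 0, 9, 2, 4, 10).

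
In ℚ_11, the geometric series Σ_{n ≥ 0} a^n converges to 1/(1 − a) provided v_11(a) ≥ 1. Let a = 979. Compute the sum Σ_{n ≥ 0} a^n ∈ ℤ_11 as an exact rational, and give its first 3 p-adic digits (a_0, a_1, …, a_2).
Σ a^n = 1/(1 − a) = -1/978;  first 3 digits = (1, 1, 9)

v_11(a) = 1 ≥ 1, so the series converges in ℤ_11 to 1/(1 − a) = 1/(1 − 979) = -1/978. Expand this rational in ℤ_11: compute digits iteratively via d_i = x_i mod 11, x_{i+1} = (x_i − d_i)/11. The first 3 digits are (1, 1, 9).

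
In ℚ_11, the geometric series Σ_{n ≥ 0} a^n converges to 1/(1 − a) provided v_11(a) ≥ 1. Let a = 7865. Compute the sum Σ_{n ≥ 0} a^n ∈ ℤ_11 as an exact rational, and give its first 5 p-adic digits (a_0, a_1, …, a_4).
Σ a^n = 1/(1 − a) = -1/7864;  first 5 digits = (1, 0, 10, 5, 1)

v_11(a) = 2 ≥ 1, so the series converges in ℤ_11 to 1/(1 − a) = 1/(1 − 7865) = -1/7864. Expand this rational in ℤ_11: compute digits iteratively via d_i = x_i mod 11, x_{i+1} = (x_i − d_i)/11. The first 5 digits are (1, 0, 10, 5, 1).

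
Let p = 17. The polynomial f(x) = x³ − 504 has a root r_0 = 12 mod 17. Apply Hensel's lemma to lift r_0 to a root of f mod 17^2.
r_1 = 250 (mod 289)

Hensel: r_{i+1} = r_i − f(r_i)/f′(r_i) mod 17^{i+2}, where f′(x) = 3x². Iterate:
  r_0 = 12 (mod 17)
  r_1 = 250 (mod 289)
Final: r = 250 with f(r) ≡ 0 mod 17^2.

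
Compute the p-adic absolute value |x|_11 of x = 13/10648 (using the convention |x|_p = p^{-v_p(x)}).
|13/10648|_11 = 1331

Step 1 — compute v_11(x) by factoring powers of 11 out of the numerator and denominator: v_11(13/10648) = -3. Step 2 — apply |x|_p = p^{-v_p(x)} = 11^{3} = 1331.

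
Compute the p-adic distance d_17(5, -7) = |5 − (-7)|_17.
d_17(5, -7) = 1

Step 1 — x − y = 5 − (-7) = 12. Step 2 — v_17(12) = 0 (factor: 12 = (17^0 · 12); the sign does not affect v_p). Step 3 — |x − y|_17 = 17^{0} = 1.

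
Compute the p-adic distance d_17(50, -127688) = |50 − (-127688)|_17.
d_17(50, -127688) = 1/4913

Step 1 — x − y = 50 − (-127688) = 127738. Step 2 — v_17(127738) = 3 (factor: 127738 = (17^3 · 26); the sign does not affect v_p). Step 3 — |x − y|_17 = 17^{-3} = 1/4913.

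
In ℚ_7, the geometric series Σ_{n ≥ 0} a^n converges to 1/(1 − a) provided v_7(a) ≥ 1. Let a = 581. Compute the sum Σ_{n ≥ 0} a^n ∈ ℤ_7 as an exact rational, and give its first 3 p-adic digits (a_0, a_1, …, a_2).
Σ a^n = 1/(1 − a) = -1/580;  first 3 digits = (1, 6, 5)

v_7(a) = 1 ≥ 1, so the series converges in ℤ_7 to 1/(1 − a) = 1/(1 − 581) = -1/580. Expand this rational in ℤ_7: compute digits iteratively via d_i = x_i mod 7, x_{i+1} = (x_i − d_i)/7. The first 3 digits are (1, 6, 5).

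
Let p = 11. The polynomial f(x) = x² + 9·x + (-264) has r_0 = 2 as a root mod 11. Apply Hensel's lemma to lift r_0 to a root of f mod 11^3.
r_2 = 123 (mod 1331)

Hensel: r_{i+1} = r_i − f(r_i)·(f′(r_i))^{-1} mod 11^{i+2}, f′(x) = 2x + 9. Iterate:
  r_0 = 2 (mod 11)
  r_1 = 2 (mod 121)
  r_2 = 123 (mod 1331)
Final: r = 123 satisfies f(r) ≡ 0 mod 11^3.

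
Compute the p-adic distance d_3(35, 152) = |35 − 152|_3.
d_3(35, 152) = 1/9

Step 1 — x − y = 35 − 152 = -117. Step 2 — v_3(-117) = 2 (factor: -117 = −(3^2 · 13); the sign does not affect v_p). Step 3 — |x − y|_3 = 3^{-2} = 1/9.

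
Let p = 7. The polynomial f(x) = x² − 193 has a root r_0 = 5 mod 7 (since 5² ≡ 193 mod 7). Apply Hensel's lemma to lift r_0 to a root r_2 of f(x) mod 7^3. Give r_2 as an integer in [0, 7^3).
r_2 = 257 (mod 343)

Hensel's recurrence: r_{i+1} = r_i − f(r_i)·(f′(r_i))^{-1} mod 7^{i+2}, with f′(x) = 2x. Iterate:
  r_0 = 5 (mod 7)
  r_1 = 12 (mod 49)
  r_2 = 257 (mod 343)
Final: r_2 = 257, and one checks f(r_2) ≡ 0 mod 7^3.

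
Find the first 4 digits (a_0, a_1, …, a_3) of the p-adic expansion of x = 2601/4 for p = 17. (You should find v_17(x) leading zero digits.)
(a_0, …, a_3) = (0, 0, 15, 12)

v_17(2601/4) = 2, so a_0 = ... = a_1 = 0. Factor out: x = 17^2 · u with u = 9/4 a unit in ℤ_17. Expand u iteratively via a_{v+i} = u_i mod 17, u_{i+1} = (u_i − a_{v+i})/17:
  u_0 = 9/4;  a_2 = 15;  u_1 = (u_0 − 15)/17 = -3/4
  u_1 = -3/4;  a_3 = 12;  u_2 = (u_1 − 12)/17 = -3/4
Digits: (0, 0, 15, 12).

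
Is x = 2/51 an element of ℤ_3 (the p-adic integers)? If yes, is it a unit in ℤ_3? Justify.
x ∉ ℤ_3 (v_3(x) = -1 < 0)

ℤ_3 = {x ∈ ℚ_3 : v_3(x) ≥ 0} and ℤ_3^× = {x ∈ ℤ_3 : v_3(x) = 0}. Here v_3(2/51) = v_3(num) − v_3(den) = -1; compare against these criteria.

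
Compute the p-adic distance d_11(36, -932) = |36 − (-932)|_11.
d_11(36, -932) = 1/121

Step 1 — x − y = 36 − (-932) = 968. Step 2 — v_11(968) = 2 (factor: 968 = (11^2 · 8); the sign does not affect v_p). Step 3 — |x − y|_11 = 11^{-2} = 1/121.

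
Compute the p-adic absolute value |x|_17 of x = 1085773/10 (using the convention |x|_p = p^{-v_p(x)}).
|1085773/10|_17 = 1/83521

Step 1 — compute v_17(x) by factoring powers of 17 out of the numerator and denominator: v_17(1085773/10) = 4. Step 2 — apply |x|_p = p^{-v_p(x)} = 17^{-4} = 1/83521.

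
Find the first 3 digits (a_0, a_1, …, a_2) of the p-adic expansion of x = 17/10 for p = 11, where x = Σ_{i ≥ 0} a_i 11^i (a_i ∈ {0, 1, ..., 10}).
(a_0, …, a_2) = (5, 3, 3)

v_11(17/10) = 0 (numerator and denominator both coprime to 11), so x ∈ ℤ_11^×. Compute digits iteratively via a_i = x_i mod 11, x_{i+1} = (x_i − a_i)/11, with x_0 = x:
  x_0 = 17/10;  a_0 = 5;  x_1 = (x_0 − 5)/11 = -3/10
  x_1 = -3/10;  a_1 = 3;  x_2 = (x_1 − 3)/11 = -3/10
  x_2 = -3/10;  a_2 = 3;  x_3 = (x_2 − 3)/11 = -3/10
Digits: (5, 3, 3).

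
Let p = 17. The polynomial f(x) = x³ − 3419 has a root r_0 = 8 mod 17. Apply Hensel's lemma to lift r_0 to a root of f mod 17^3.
r_2 = 1861 (mod 4913)

Hensel: r_{i+1} = r_i − f(r_i)/f′(r_i) mod 17^{i+2}, where f′(x) = 3x². Iterate:
  r_0 = 8 (mod 17)
  r_1 = 127 (mod 289)
  r_2 = 1861 (mod 4913)
Final: r = 1861 with f(r) ≡ 0 mod 17^3.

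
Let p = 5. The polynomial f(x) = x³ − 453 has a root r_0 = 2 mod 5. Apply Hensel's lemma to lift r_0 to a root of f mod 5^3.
r_2 = 62 (mod 125)

Hensel: r_{i+1} = r_i − f(r_i)/f′(r_i) mod 5^{i+2}, where f′(x) = 3x². Iterate:
  r_0 = 2 (mod 5)
  r_1 = 12 (mod 25)
  r_2 = 62 (mod 125)
Final: r = 62 with f(r) ≡ 0 mod 5^3.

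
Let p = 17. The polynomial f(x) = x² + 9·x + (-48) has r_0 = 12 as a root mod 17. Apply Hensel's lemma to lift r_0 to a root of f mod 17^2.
r_1 = 216 (mod 289)

Hensel: r_{i+1} = r_i − f(r_i)·(f′(r_i))^{-1} mod 17^{i+2}, f′(x) = 2x + 9. Iterate:
  r_0 = 12 (mod 17)
  r_1 = 216 (mod 289)
Final: r = 216 satisfies f(r) ≡ 0 mod 17^2.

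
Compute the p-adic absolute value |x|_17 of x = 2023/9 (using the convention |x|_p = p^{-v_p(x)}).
|2023/9|_17 = 1/289

Step 1 — compute v_17(x) by factoring powers of 17 out of the numerator and denominator: v_17(2023/9) = 2. Step 2 — apply |x|_p = p^{-v_p(x)} = 17^{-2} = 1/289.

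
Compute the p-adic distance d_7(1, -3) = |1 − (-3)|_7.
d_7(1, -3) = 1

Step 1 — x − y = 1 − (-3) = 4. Step 2 — v_7(4) = 0 (factor: 4 = (7^0 · 4); the sign does not affect v_p). Step 3 — |x − y|_7 = 7^{0} = 1.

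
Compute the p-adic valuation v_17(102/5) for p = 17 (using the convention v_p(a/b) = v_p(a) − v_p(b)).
v_17(102/5) = 1

Factor powers of 17 from the numerator and denominator of the reduced fraction: 102 = 17^1 · 6 and 5 = 17^0 · 5. Apply v_p(a/b) = v_p(a) − v_p(b): v_17(102/5) = 1 − 0 = 1.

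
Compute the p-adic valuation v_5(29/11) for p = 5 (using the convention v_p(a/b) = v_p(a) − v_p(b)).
v_5(29/11) = 0

Factor powers of 5 from the numerator and denominator of the reduced fraction: 29 = 5^0 · 29 and 11 = 5^0 · 11. Apply v_p(a/b) = v_p(a) − v_p(b): v_5(29/11) = 0 − 0 = 0.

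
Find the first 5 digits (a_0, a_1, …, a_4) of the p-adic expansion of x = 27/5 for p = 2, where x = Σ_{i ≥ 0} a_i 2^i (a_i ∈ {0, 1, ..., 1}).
(a_0, …, a_4) = (1, 1, 1, 1, 1)

v_2(27/5) = 0 (numerator and denominator both coprime to 2), so x ∈ ℤ_2^×. Compute digits iteratively via a_i = x_i mod 2, x_{i+1} = (x_i − a_i)/2, with x_0 = x:
  x_0 = 27/5;  a_0 = 1;  x_1 = (x_0 − 1)/2 = 11/5
  x_1 = 11/5;  a_1 = 1;  x_2 = (x_1 − 1)/2 = 3/5
  x_2 = 3/5;  a_2 = 1;  x_3 = (x_2 − 1)/2 = -1/5
  x_3 = -1/5;  a_3 = 1;  x_4 = (x_3 − 1)/2 = -3/5
  x_4 = -3/5;  a_4 = 1;  x_5 = (x_4 − 1)/2 = -4/5
Digits: (1, 1, 1, 1, 1).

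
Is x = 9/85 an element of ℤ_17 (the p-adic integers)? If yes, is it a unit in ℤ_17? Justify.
x ∉ ℤ_17 (v_17(x) = -1 < 0)

ℤ_17 = {x ∈ ℚ_17 : v_17(x) ≥ 0} and ℤ_17^× = {x ∈ ℤ_17 : v_17(x) = 0}. Here v_17(9/85) = v_17(num) − v_17(den) = -1; compare against these criteria.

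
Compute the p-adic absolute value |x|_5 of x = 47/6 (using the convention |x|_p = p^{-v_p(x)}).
|47/6|_5 = 1

Step 1 — compute v_5(x) by factoring powers of 5 out of the numerator and denominator: v_5(47/6) = 0. Step 2 — apply |x|_p = p^{-v_p(x)} = 5^{0} = 1.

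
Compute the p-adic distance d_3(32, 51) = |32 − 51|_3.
d_3(32, 51) = 1

Step 1 — x − y = 32 − 51 = -19. Step 2 — v_3(-19) = 0 (factor: -19 = −(3^0 · 19); the sign does not affect v_p). Step 3 — |x − y|_3 = 3^{0} = 1.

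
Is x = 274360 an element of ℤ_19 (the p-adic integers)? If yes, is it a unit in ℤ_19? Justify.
x ∈ ℤ_19 but not a unit; v_19(x) = 3 > 0

ℤ_19 = {x ∈ ℚ_19 : v_19(x) ≥ 0} and ℤ_19^× = {x ∈ ℤ_19 : v_19(x) = 0}. Here v_19(274360) = v_19(num) − v_19(den) = 3; compare against these criteria.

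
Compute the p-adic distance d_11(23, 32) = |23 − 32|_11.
d_11(23, 32) = 1

Step 1 — x − y = 23 − 32 = -9. Step 2 — v_11(-9) = 0 (factor: -9 = −(11^0 · 9); the sign does not affect v_p). Step 3 — |x − y|_11 = 11^{0} = 1.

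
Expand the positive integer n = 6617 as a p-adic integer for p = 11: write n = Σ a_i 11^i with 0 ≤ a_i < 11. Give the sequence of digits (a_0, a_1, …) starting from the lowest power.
(a_0, a_1, …) = (6, 7, 10, 4)

Repeated division by 11 gives the digits low-to-high: 6617 = 6 + 7·11^1 + 10·11^2 + 4·11^3. Digit sequence: (6, 7, 10, 4).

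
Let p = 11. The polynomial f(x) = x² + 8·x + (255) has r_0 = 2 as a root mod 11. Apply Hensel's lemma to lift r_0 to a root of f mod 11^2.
r_1 = 90 (mod 121)

Hensel: r_{i+1} = r_i − f(r_i)·(f′(r_i))^{-1} mod 11^{i+2}, f′(x) = 2x + 8. Iterate:
  r_0 = 2 (mod 11)
  r_1 = 90 (mod 121)
Final: r = 90 satisfies f(r) ≡ 0 mod 11^2.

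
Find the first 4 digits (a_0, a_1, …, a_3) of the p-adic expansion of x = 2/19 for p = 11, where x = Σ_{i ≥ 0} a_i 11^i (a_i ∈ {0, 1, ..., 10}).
(a_0, …, a_3) = (3, 9, 9, 2)

v_11(2/19) = 0 (numerator and denominator both coprime to 11), so x ∈ ℤ_11^×. Compute digits iteratively via a_i = x_i mod 11, x_{i+1} = (x_i − a_i)/11, with x_0 = x:
  x_0 = 2/19;  a_0 = 3;  x_1 = (x_0 − 3)/11 = -5/19
  x_1 = -5/19;  a_1 = 9;  x_2 = (x_1 − 9)/11 = -16/19
  x_2 = -16/19;  a_2 = 9;  x_3 = (x_2 − 9)/11 = -17/19
  x_3 = -17/19;  a_3 = 2;  x_4 = (x_3 − 2)/11 = -5/19
Digits: (3, 9, 9, 2).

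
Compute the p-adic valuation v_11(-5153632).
v_11(-5153632) = 5

v_11(n) is the largest exponent k such that 11^k divides n. Factor out: -5153632 = -11^5 · 32. (Sign doesn't affect v_p.) So v_11(-5153632) = 5.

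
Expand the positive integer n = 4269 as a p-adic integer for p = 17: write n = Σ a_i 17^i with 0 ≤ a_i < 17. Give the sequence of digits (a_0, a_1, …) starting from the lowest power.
(a_0, a_1, …) = (2, 13, 14)

Repeated division by 17 gives the digits low-to-high: 4269 = 2 + 13·17^1 + 14·17^2. Digit sequence: (2, 13, 14).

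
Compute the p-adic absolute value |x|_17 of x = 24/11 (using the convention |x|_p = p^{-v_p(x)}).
|24/11|_17 = 1

Step 1 — compute v_17(x) by factoring powers of 17 out of the numerator and denominator: v_17(24/11) = 0. Step 2 — apply |x|_p = p^{-v_p(x)} = 17^{0} = 1.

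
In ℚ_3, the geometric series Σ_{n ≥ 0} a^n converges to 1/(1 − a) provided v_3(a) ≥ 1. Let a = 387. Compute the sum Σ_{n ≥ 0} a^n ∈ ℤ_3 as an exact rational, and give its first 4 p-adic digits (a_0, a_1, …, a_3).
Σ a^n = 1/(1 − a) = -1/386;  first 4 digits = (1, 0, 1, 2)

v_3(a) = 2 ≥ 1, so the series converges in ℤ_3 to 1/(1 − a) = 1/(1 − 387) = -1/386. Expand this rational in ℤ_3: compute digits iteratively via d_i = x_i mod 3, x_{i+1} = (x_i − d_i)/3. The first 4 digits are (1, 0, 1, 2).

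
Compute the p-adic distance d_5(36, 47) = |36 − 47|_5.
d_5(36, 47) = 1

Step 1 — x − y = 36 − 47 = -11. Step 2 — v_5(-11) = 0 (factor: -11 = −(5^0 · 11); the sign does not affect v_p). Step 3 — |x − y|_5 = 5^{0} = 1.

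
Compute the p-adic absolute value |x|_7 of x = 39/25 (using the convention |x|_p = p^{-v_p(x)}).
|39/25|_7 = 1

Step 1 — compute v_7(x) by factoring powers of 7 out of the numerator and denominator: v_7(39/25) = 0. Step 2 — apply |x|_p = p^{-v_p(x)} = 7^{0} = 1.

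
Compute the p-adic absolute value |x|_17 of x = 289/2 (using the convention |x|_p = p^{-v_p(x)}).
|289/2|_17 = 1/289

Step 1 — compute v_17(x) by factoring powers of 17 out of the numerator and denominator: v_17(289/2) = 2. Step 2 — apply |x|_p = p^{-v_p(x)} = 17^{-2} = 1/289.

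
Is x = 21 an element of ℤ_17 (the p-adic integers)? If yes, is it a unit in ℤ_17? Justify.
x ∈ ℤ_17^× (unit); v_17(x) = 0

ℤ_17 = {x ∈ ℚ_17 : v_17(x) ≥ 0} and ℤ_17^× = {x ∈ ℤ_17 : v_17(x) = 0}. Here v_17(21) = v_17(num) − v_17(den) = 0; compare against these criteria.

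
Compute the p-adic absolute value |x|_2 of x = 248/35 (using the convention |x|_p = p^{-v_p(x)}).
|248/35|_2 = 1/8

Step 1 — compute v_2(x) by factoring powers of 2 out of the numerator and denominator: v_2(248/35) = 3. Step 2 — apply |x|_p = p^{-v_p(x)} = 2^{-3} = 1/8.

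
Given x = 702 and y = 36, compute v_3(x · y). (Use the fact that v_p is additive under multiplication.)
v_3(25272) = 5

v_p(x) = 3 (factor: 702 = 3^3 · 26); v_p(y) = 2 (factor: 36 = 3^2 · 4). Additivity: v_p(xy) = v_p(x) + v_p(y) = 3 + 2 = 5. (Direct check: xy = 25272 = 3^5 · (104).)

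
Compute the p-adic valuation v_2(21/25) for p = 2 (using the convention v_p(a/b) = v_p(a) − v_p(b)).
v_2(21/25) = 0

Factor powers of 2 from the numerator and denominator of the reduced fraction: 21 = 2^0 · 21 and 25 = 2^0 · 25. Apply v_p(a/b) = v_p(a) − v_p(b): v_2(21/25) = 0 − 0 = 0.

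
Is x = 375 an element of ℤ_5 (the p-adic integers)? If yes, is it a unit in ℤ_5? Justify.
x ∈ ℤ_5 but not a unit; v_5(x) = 3 > 0

ℤ_5 = {x ∈ ℚ_5 : v_5(x) ≥ 0} and ℤ_5^× = {x ∈ ℤ_5 : v_5(x) = 0}. Here v_5(375) = v_5(num) − v_5(den) = 3; compare against these criteria.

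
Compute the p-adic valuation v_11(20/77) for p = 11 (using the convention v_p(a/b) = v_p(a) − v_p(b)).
v_11(20/77) = -1

Factor powers of 11 from the numerator and denominator of the reduced fraction: 20 = 11^0 · 20 and 77 = 11^1 · 7. Apply v_p(a/b) = v_p(a) − v_p(b): v_11(20/77) = 0 − 1 = -1.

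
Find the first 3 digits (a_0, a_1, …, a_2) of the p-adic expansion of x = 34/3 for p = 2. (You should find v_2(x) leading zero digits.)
(a_0, …, a_2) = (0, 1, 1)

v_2(34/3) = 1, so a_0 = ... = a_0 = 0. Factor out: x = 2^1 · u with u = 17/3 a unit in ℤ_2. Expand u iteratively via a_{v+i} = u_i mod 2, u_{i+1} = (u_i − a_{v+i})/2:
  u_0 = 17/3;  a_1 = 1;  u_1 = (u_0 − 1)/2 = 7/3
  u_1 = 7/3;  a_2 = 1;  u_2 = (u_1 − 1)/2 = 2/3
Digits: (0, 1, 1).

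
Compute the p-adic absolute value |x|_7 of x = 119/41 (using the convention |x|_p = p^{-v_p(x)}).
|119/41|_7 = 1/7

Step 1 — compute v_7(x) by factoring powers of 7 out of the numerator and denominator: v_7(119/41) = 1. Step 2 — apply |x|_p = p^{-v_p(x)} = 7^{-1} = 1/7.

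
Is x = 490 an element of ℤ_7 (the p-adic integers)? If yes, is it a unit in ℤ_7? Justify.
x ∈ ℤ_7 but not a unit; v_7(x) = 2 > 0

ℤ_7 = {x ∈ ℚ_7 : v_7(x) ≥ 0} and ℤ_7^× = {x ∈ ℤ_7 : v_7(x) = 0}. Here v_7(490) = v_7(num) − v_7(den) = 2; compare against these criteria.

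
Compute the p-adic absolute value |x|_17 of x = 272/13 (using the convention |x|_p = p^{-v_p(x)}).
|272/13|_17 = 1/17

Step 1 — compute v_17(x) by factoring powers of 17 out of the numerator and denominator: v_17(272/13) = 1. Step 2 — apply |x|_p = p^{-v_p(x)} = 17^{-1} = 1/17.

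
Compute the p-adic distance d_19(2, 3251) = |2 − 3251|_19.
d_19(2, 3251) = 1/361

Step 1 — x − y = 2 − 3251 = -3249. Step 2 — v_19(-3249) = 2 (factor: -3249 = −(19^2 · 9); the sign does not affect v_p). Step 3 — |x − y|_19 = 19^{-2} = 1/361.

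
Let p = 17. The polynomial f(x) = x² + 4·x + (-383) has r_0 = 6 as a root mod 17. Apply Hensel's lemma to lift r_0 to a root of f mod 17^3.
r_2 = 261 (mod 4913)

Hensel: r_{i+1} = r_i − f(r_i)·(f′(r_i))^{-1} mod 17^{i+2}, f′(x) = 2x + 4. Iterate:
  r_0 = 6 (mod 17)
  r_1 = 261 (mod 289)
  r_2 = 261 (mod 4913)
Final: r = 261 satisfies f(r) ≡ 0 mod 17^3.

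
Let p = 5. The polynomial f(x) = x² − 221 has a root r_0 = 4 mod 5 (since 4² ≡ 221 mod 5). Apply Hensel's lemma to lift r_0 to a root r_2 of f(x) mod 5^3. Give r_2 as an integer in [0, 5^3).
r_2 = 64 (mod 125)

Hensel's recurrence: r_{i+1} = r_i − f(r_i)·(f′(r_i))^{-1} mod 5^{i+2}, with f′(x) = 2x. Iterate:
  r_0 = 4 (mod 5)
  r_1 = 14 (mod 25)
  r_2 = 64 (mod 125)
Final: r_2 = 64, and one checks f(r_2) ≡ 0 mod 5^3.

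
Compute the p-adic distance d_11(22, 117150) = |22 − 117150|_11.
d_11(22, 117150) = 1/14641

Step 1 — x − y = 22 − 117150 = -117128. Step 2 — v_11(-117128) = 4 (factor: -117128 = −(11^4 · 8); the sign does not affect v_p). Step 3 — |x − y|_11 = 11^{-4} = 1/14641.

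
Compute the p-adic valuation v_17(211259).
v_17(211259) = 3

v_17(n) is the largest exponent k such that 17^k divides n. Factor out: 211259 = 17^3 · 43. (Sign doesn't affect v_p.) So v_17(211259) = 3.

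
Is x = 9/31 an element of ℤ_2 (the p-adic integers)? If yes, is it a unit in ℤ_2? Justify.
x ∈ ℤ_2^× (unit); v_2(x) = 0

ℤ_2 = {x ∈ ℚ_2 : v_2(x) ≥ 0} and ℤ_2^× = {x ∈ ℤ_2 : v_2(x) = 0}. Here v_2(9/31) = v_2(num) − v_2(den) = 0; compare against these criteria.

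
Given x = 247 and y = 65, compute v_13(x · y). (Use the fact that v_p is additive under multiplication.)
v_13(16055) = 2

v_p(x) = 1 (factor: 247 = 13^1 · 19); v_p(y) = 1 (factor: 65 = 13^1 · 5). Additivity: v_p(xy) = v_p(x) + v_p(y) = 1 + 1 = 2. (Direct check: xy = 16055 = 13^2 · (95).)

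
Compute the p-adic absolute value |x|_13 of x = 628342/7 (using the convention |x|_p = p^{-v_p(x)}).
|628342/7|_13 = 1/28561

Step 1 — compute v_13(x) by factoring powers of 13 out of the numerator and denominator: v_13(628342/7) = 4. Step 2 — apply |x|_p = p^{-v_p(x)} = 13^{-4} = 1/28561.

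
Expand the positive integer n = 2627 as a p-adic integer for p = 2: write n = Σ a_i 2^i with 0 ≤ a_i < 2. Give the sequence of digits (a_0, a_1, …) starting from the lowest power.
(a_0, a_1, …) = (1, 1, 0, 0, 0, 0, 1, 0, 0, 1, 0, 1)

Repeated division by 2 gives the digits low-to-high: 2627 = 1 + 1·2^1 + 1·2^6 + 1·2^9 + 1·2^11. Digit sequence: (1, 1, 0, 0, 0, 0, 1, 0, 0, 1, 0, 1).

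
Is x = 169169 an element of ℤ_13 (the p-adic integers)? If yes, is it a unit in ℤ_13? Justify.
x ∈ ℤ_13 but not a unit; v_13(x) = 3 > 0

ℤ_13 = {x ∈ ℚ_13 : v_13(x) ≥ 0} and ℤ_13^× = {x ∈ ℤ_13 : v_13(x) = 0}. Here v_13(169169) = v_13(num) − v_13(den) = 3; compare against these criteria.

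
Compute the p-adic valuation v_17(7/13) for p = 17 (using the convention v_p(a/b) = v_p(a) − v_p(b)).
v_17(7/13) = 0

Factor powers of 17 from the numerator and denominator of the reduced fraction: 7 = 17^0 · 7 and 13 = 17^0 · 13. Apply v_p(a/b) = v_p(a) − v_p(b): v_17(7/13) = 0 − 0 = 0.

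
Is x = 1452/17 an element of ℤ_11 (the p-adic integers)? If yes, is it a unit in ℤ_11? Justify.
x ∈ ℤ_11 but not a unit; v_11(x) = 2 > 0

ℤ_11 = {x ∈ ℚ_11 : v_11(x) ≥ 0} and ℤ_11^× = {x ∈ ℤ_11 : v_11(x) = 0}. Here v_11(1452/17) = v_11(num) − v_11(den) = 2; compare against these criteria.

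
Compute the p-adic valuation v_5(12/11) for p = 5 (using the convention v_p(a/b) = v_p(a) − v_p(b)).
v_5(12/11) = 0

Factor powers of 5 from the numerator and denominator of the reduced fraction: 12 = 5^0 · 12 and 11 = 5^0 · 11. Apply v_p(a/b) = v_p(a) − v_p(b): v_5(12/11) = 0 − 0 = 0.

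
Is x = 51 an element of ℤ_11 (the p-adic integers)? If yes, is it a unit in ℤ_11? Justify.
x ∈ ℤ_11^× (unit); v_11(x) = 0

ℤ_11 = {x ∈ ℚ_11 : v_11(x) ≥ 0} and ℤ_11^× = {x ∈ ℤ_11 : v_11(x) = 0}. Here v_11(51) = v_11(num) − v_11(den) = 0; compare against these criteria.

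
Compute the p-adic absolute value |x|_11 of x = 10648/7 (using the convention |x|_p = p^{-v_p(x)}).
|10648/7|_11 = 1/1331

Step 1 — compute v_11(x) by factoring powers of 11 out of the numerator and denominator: v_11(10648/7) = 3. Step 2 — apply |x|_p = p^{-v_p(x)} = 11^{-3} = 1/1331.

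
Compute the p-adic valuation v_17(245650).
v_17(245650) = 3

v_17(n) is the largest exponent k such that 17^k divides n. Factor out: 245650 = 17^3 · 50. (Sign doesn't affect v_p.) So v_17(245650) = 3.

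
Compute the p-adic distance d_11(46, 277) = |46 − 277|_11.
d_11(46, 277) = 1/11

Step 1 — x − y = 46 − 277 = -231. Step 2 — v_11(-231) = 1 (factor: -231 = −(11^1 · 21); the sign does not affect v_p). Step 3 — |x − y|_11 = 11^{-1} = 1/11.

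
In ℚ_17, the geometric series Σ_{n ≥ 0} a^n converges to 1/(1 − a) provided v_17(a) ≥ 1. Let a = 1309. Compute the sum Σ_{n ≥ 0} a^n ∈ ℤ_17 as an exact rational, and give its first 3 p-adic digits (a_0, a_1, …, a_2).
Σ a^n = 1/(1 − a) = -1/1308;  first 3 digits = (1, 9, 0)

v_17(a) = 1 ≥ 1, so the series converges in ℤ_17 to 1/(1 − a) = 1/(1 − 1309) = -1/1308. Expand this rational in ℤ_17: compute digits iteratively via d_i = x_i mod 17, x_{i+1} = (x_i − d_i)/17. The first 3 digits are (1, 9, 0).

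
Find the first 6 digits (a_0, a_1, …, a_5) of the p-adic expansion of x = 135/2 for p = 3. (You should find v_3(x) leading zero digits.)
(a_0, …, a_5) = (0, 0, 0, 1, 2, 1)

v_3(135/2) = 3, so a_0 = ... = a_2 = 0. Factor out: x = 3^3 · u with u = 5/2 a unit in ℤ_3. Expand u iteratively via a_{v+i} = u_i mod 3, u_{i+1} = (u_i − a_{v+i})/3:
  u_0 = 5/2;  a_3 = 1;  u_1 = (u_0 − 1)/3 = 1/2
  u_1 = 1/2;  a_4 = 2;  u_2 = (u_1 − 2)/3 = -1/2
  u_2 = -1/2;  a_5 = 1;  u_3 = (u_2 − 1)/3 = -1/2
Digits: (0, 0, 0, 1, 2, 1).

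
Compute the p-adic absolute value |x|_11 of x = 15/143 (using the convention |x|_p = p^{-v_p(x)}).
|15/143|_11 = 11

Step 1 — compute v_11(x) by factoring powers of 11 out of the numerator and denominator: v_11(15/143) = -1. Step 2 — apply |x|_p = p^{-v_p(x)} = 11^{1} = 11.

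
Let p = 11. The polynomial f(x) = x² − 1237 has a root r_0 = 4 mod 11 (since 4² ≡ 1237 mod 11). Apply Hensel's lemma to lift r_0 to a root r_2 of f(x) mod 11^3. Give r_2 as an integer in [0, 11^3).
r_2 = 81 (mod 1331)

Hensel's recurrence: r_{i+1} = r_i − f(r_i)·(f′(r_i))^{-1} mod 11^{i+2}, with f′(x) = 2x. Iterate:
  r_0 = 4 (mod 11)
  r_1 = 81 (mod 121)
  r_2 = 81 (mod 1331)
Final: r_2 = 81, and one checks f(r_2) ≡ 0 mod 11^3.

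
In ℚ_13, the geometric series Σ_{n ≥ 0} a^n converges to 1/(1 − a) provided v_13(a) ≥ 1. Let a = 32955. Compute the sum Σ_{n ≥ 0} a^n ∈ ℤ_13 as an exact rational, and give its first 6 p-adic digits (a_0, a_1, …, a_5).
Σ a^n = 1/(1 − a) = -1/32954;  first 6 digits = (1, 0, 0, 2, 1, 0)

v_13(a) = 3 ≥ 1, so the series converges in ℤ_13 to 1/(1 − a) = 1/(1 − 32955) = -1/32954. Expand this rational in ℤ_13: compute digits iteratively via d_i = x_i mod 13, x_{i+1} = (x_i − d_i)/13. The first 6 digits are (1, 0, 0, 2, 1, 0).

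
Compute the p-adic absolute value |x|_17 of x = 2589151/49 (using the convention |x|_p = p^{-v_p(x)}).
|2589151/49|_17 = 1/83521

Step 1 — compute v_17(x) by factoring powers of 17 out of the numerator and denominator: v_17(2589151/49) = 4. Step 2 — apply |x|_p = p^{-v_p(x)} = 17^{-4} = 1/83521.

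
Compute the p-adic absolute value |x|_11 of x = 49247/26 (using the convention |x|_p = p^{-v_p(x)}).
|49247/26|_11 = 1/1331

Step 1 — compute v_11(x) by factoring powers of 11 out of the numerator and denominator: v_11(49247/26) = 3. Step 2 — apply |x|_p = p^{-v_p(x)} = 11^{-3} = 1/1331.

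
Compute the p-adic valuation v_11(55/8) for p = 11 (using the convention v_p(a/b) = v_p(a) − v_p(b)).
v_11(55/8) = 1

Factor powers of 11 from the numerator and denominator of the reduced fraction: 55 = 11^1 · 5 and 8 = 11^0 · 8. Apply v_p(a/b) = v_p(a) − v_p(b): v_11(55/8) = 1 − 0 = 1.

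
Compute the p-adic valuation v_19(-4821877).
v_19(-4821877) = 4

v_19(n) is the largest exponent k such that 19^k divides n. Factor out: -4821877 = -19^4 · 37. (Sign doesn't affect v_p.) So v_19(-4821877) = 4.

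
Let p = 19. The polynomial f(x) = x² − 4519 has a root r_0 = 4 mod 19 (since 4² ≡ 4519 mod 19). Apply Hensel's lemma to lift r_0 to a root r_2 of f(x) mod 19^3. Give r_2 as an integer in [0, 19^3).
r_2 = 4944 (mod 6859)

Hensel's recurrence: r_{i+1} = r_i − f(r_i)·(f′(r_i))^{-1} mod 19^{i+2}, with f′(x) = 2x. Iterate:
  r_0 = 4 (mod 19)
  r_1 = 251 (mod 361)
  r_2 = 4944 (mod 6859)
Final: r_2 = 4944, and one checks f(r_2) ≡ 0 mod 19^3.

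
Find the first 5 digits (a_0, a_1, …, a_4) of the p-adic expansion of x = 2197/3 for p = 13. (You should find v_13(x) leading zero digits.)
(a_0, …, a_4) = (0, 0, 0, 9, 8)

v_13(2197/3) = 3, so a_0 = ... = a_2 = 0. Factor out: x = 13^3 · u with u = 1/3 a unit in ℤ_13. Expand u iteratively via a_{v+i} = u_i mod 13, u_{i+1} = (u_i − a_{v+i})/13:
  u_0 = 1/3;  a_3 = 9;  u_1 = (u_0 − 9)/13 = -2/3
  u_1 = -2/3;  a_4 = 8;  u_2 = (u_1 − 8)/13 = -2/3
Digits: (0, 0, 0, 9, 8).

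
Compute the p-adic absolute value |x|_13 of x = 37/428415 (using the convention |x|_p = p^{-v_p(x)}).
|37/428415|_13 = 28561

Step 1 — compute v_13(x) by factoring powers of 13 out of the numerator and denominator: v_13(37/428415) = -4. Step 2 — apply |x|_p = p^{-v_p(x)} = 13^{4} = 28561.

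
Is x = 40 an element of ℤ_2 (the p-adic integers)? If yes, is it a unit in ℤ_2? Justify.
x ∈ ℤ_2 but not a unit; v_2(x) = 3 > 0

ℤ_2 = {x ∈ ℚ_2 : v_2(x) ≥ 0} and ℤ_2^× = {x ∈ ℤ_2 : v_2(x) = 0}. Here v_2(40) = v_2(num) − v_2(den) = 3; compare against these criteria.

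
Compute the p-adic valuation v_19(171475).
v_19(171475) = 3

v_19(n) is the largest exponent k such that 19^k divides n. Factor out: 171475 = 19^3 · 25. (Sign doesn't affect v_p.) So v_19(171475) = 3.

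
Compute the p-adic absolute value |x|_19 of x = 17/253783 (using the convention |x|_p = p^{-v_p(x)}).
|17/253783|_19 = 6859

Step 1 — compute v_19(x) by factoring powers of 19 out of the numerator and denominator: v_19(17/253783) = -3. Step 2 — apply |x|_p = p^{-v_p(x)} = 19^{3} = 6859.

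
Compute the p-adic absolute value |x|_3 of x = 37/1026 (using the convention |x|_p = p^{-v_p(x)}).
|37/1026|_3 = 27

Step 1 — compute v_3(x) by factoring powers of 3 out of the numerator and denominator: v_3(37/1026) = -3. Step 2 — apply |x|_p = p^{-v_p(x)} = 3^{3} = 27.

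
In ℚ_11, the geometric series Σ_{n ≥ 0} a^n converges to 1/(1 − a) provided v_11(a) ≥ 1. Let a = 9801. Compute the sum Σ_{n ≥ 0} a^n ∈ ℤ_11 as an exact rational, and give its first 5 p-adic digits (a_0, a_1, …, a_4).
Σ a^n = 1/(1 − a) = -1/9800;  first 5 digits = (1, 0, 4, 7, 5)

v_11(a) = 2 ≥ 1, so the series converges in ℤ_11 to 1/(1 − a) = 1/(1 − 9801) = -1/9800. Expand this rational in ℤ_11: compute digits iteratively via d_i = x_i mod 11, x_{i+1} = (x_i − d_i)/11. The first 5 digits are (1, 0, 4, 7, 5).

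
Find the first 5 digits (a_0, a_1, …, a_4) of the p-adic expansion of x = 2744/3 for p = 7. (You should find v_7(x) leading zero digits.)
(a_0, …, a_4) = (0, 0, 0, 5, 2)

v_7(2744/3) = 3, so a_0 = ... = a_2 = 0. Factor out: x = 7^3 · u with u = 8/3 a unit in ℤ_7. Expand u iteratively via a_{v+i} = u_i mod 7, u_{i+1} = (u_i − a_{v+i})/7:
  u_0 = 8/3;  a_3 = 5;  u_1 = (u_0 − 5)/7 = -1/3
  u_1 = -1/3;  a_4 = 2;  u_2 = (u_1 − 2)/7 = -1/3
Digits: (0, 0, 0, 5, 2).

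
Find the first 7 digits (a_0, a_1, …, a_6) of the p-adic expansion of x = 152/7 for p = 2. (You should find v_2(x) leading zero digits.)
(a_0, …, a_6) = (0, 0, 0, 1, 0, 1, 0)

v_2(152/7) = 3, so a_0 = ... = a_2 = 0. Factor out: x = 2^3 · u with u = 19/7 a unit in ℤ_2. Expand u iteratively via a_{v+i} = u_i mod 2, u_{i+1} = (u_i − a_{v+i})/2:
  u_0 = 19/7;  a_3 = 1;  u_1 = (u_0 − 1)/2 = 6/7
  u_1 = 6/7;  a_4 = 0;  u_2 = (u_1 − 0)/2 = 3/7
  u_2 = 3/7;  a_5 = 1;  u_3 = (u_2 − 1)/2 = -2/7
  u_3 = -2/7;  a_6 = 0;  u_4 = (u_3 − 0)/2 = -1/7
Digits: (0, 0, 0, 1, 0, 1, 0).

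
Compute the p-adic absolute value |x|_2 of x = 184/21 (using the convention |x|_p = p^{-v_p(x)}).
|184/21|_2 = 1/8

Step 1 — compute v_2(x) by factoring powers of 2 out of the numerator and denominator: v_2(184/21) = 3. Step 2 — apply |x|_p = p^{-v_p(x)} = 2^{-3} = 1/8.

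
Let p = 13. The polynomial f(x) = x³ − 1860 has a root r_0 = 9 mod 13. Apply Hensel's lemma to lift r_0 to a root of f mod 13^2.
r_1 = 22 (mod 169)

Hensel: r_{i+1} = r_i − f(r_i)/f′(r_i) mod 13^{i+2}, where f′(x) = 3x². Iterate:
  r_0 = 9 (mod 13)
  r_1 = 22 (mod 169)
Final: r = 22 with f(r) ≡ 0 mod 13^2.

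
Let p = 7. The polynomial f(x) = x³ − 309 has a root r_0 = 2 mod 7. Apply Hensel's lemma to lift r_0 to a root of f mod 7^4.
r_3 = 2179 (mod 2401)

Hensel: r_{i+1} = r_i − f(r_i)/f′(r_i) mod 7^{i+2}, where f′(x) = 3x². Iterate:
  r_0 = 2 (mod 7)
  r_1 = 23 (mod 49)
  r_2 = 121 (mod 343)
  r_3 = 2179 (mod 2401)
Final: r = 2179 with f(r) ≡ 0 mod 7^4.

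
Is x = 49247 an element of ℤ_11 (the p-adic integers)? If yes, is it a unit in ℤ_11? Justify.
x ∈ ℤ_11 but not a unit; v_11(x) = 3 > 0

ℤ_11 = {x ∈ ℚ_11 : v_11(x) ≥ 0} and ℤ_11^× = {x ∈ ℤ_11 : v_11(x) = 0}. Here v_11(49247) = v_11(num) − v_11(den) = 3; compare against these criteria.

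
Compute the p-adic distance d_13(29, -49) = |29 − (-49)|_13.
d_13(29, -49) = 1/13

Step 1 — x − y = 29 − (-49) = 78. Step 2 — v_13(78) = 1 (factor: 78 = (13^1 · 6); the sign does not affect v_p). Step 3 — |x − y|_13 = 13^{-1} = 1/13.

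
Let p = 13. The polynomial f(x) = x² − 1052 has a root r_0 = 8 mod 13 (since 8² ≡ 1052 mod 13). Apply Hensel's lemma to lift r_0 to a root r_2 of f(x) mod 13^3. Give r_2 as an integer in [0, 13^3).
r_2 = 2140 (mod 2197)

Hensel's recurrence: r_{i+1} = r_i − f(r_i)·(f′(r_i))^{-1} mod 13^{i+2}, with f′(x) = 2x. Iterate:
  r_0 = 8 (mod 13)
  r_1 = 112 (mod 169)
  r_2 = 2140 (mod 2197)
Final: r_2 = 2140, and one checks f(r_2) ≡ 0 mod 13^3.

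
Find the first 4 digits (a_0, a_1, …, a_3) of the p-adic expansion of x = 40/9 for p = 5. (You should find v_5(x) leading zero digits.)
(a_0, …, a_3) = (0, 2, 2, 4)

v_5(40/9) = 1, so a_0 = ... = a_0 = 0. Factor out: x = 5^1 · u with u = 8/9 a unit in ℤ_5. Expand u iteratively via a_{v+i} = u_i mod 5, u_{i+1} = (u_i − a_{v+i})/5:
  u_0 = 8/9;  a_1 = 2;  u_1 = (u_0 − 2)/5 = -2/9
  u_1 = -2/9;  a_2 = 2;  u_2 = (u_1 − 2)/5 = -4/9
  u_2 = -4/9;  a_3 = 4;  u_3 = (u_2 − 4)/5 = -8/9
Digits: (0, 2, 2, 4).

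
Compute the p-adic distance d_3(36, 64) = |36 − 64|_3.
d_3(36, 64) = 1

Step 1 — x − y = 36 − 64 = -28. Step 2 — v_3(-28) = 0 (factor: -28 = −(3^0 · 28); the sign does not affect v_p). Step 3 — |x − y|_3 = 3^{0} = 1.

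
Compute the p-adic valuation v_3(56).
v_3(56) = 0

v_3(n) is the largest exponent k such that 3^k divides n. Factor out: 56 = 3^0 · 56. (Sign doesn't affect v_p.) So v_3(56) = 0.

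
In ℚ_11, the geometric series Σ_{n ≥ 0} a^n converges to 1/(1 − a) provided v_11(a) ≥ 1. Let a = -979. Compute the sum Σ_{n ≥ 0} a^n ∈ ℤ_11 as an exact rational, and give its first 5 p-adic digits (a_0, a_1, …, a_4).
Σ a^n = 1/(1 − a) = 1/980;  first 5 digits = (1, 10, 3, 3, 9)

v_11(a) = 1 ≥ 1, so the series converges in ℤ_11 to 1/(1 − a) = 1/(1 − (-979)) = 1/980. Expand this rational in ℤ_11: compute digits iteratively via d_i = x_i mod 11, x_{i+1} = (x_i − d_i)/11. The first 5 digits are (1, 10, 3, 3, 9).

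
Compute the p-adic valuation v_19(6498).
v_19(6498) = 2

v_19(n) is the largest exponent k such that 19^k divides n. Factor out: 6498 = 19^2 · 18. (Sign doesn't affect v_p.) So v_19(6498) = 2.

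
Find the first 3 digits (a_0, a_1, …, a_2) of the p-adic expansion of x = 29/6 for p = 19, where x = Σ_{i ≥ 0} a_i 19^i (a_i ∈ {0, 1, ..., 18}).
(a_0, …, a_2) = (8, 3, 3)

v_19(29/6) = 0 (numerator and denominator both coprime to 19), so x ∈ ℤ_19^×. Compute digits iteratively via a_i = x_i mod 19, x_{i+1} = (x_i − a_i)/19, with x_0 = x:
  x_0 = 29/6;  a_0 = 8;  x_1 = (x_0 − 8)/19 = -1/6
  x_1 = -1/6;  a_1 = 3;  x_2 = (x_1 − 3)/19 = -1/6
  x_2 = -1/6;  a_2 = 3;  x_3 = (x_2 − 3)/19 = -1/6
Digits: (8, 3, 3).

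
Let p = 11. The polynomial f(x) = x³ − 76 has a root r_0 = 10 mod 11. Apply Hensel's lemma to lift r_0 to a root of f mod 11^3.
r_2 = 1275 (mod 1331)

Hensel: r_{i+1} = r_i − f(r_i)/f′(r_i) mod 11^{i+2}, where f′(x) = 3x². Iterate:
  r_0 = 10 (mod 11)
  r_1 = 65 (mod 121)
  r_2 = 1275 (mod 1331)
Final: r = 1275 with f(r) ≡ 0 mod 11^3.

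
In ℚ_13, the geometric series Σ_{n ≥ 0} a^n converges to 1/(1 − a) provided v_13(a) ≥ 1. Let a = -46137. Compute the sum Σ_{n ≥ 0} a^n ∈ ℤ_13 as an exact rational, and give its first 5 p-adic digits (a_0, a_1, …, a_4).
Σ a^n = 1/(1 − a) = 1/46138;  first 5 digits = (1, 0, 0, 5, 11)

v_13(a) = 3 ≥ 1, so the series converges in ℤ_13 to 1/(1 − a) = 1/(1 − (-46137)) = 1/46138. Expand this rational in ℤ_13: compute digits iteratively via d_i = x_i mod 13, x_{i+1} = (x_i − d_i)/13. The first 5 digits are (1, 0, 0, 5, 11).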